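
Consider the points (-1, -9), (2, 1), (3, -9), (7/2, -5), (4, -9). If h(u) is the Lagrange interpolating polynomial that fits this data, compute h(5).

-343/3

L_0(5) = (3)·(2)·(3/2)·(1)/[(-3)·(-4)·(-9/2)·(-5)] = 1/30
L_1(5) = (6)·(2)·(3/2)·(1)/[(3)·(-1)·(-3/2)·(-2)] = -2
L_2(5) = (6)·(3)·(3/2)·(1)/[(4)·(1)·(-1/2)·(-1)] = 27/2
L_3(5) = (6)·(3)·(2)·(1)/[(9/2)·(3/2)·(1/2)·(-1/2)] = -64/3
L_4(5) = (6)·(3)·(2)·(3/2)/[(5)·(2)·(1)·(1/2)] = 54/5
Sum: (-9)·(1/30) + 1·(-2) + (-9)·(27/2) + (-5)·(-64/3) + (-9)·(54/5) = -343/3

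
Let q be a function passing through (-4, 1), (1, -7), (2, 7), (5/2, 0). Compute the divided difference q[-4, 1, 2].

q[-4,1] = (-7 - 1) / (1 - (-4)) = -8/5
q[1,2] = (7 - (-7)) / (2 - 1) = 14
q[-4,1,2] = (14 - (-8/5)) / (2 - (-4)) = 13/5

13/5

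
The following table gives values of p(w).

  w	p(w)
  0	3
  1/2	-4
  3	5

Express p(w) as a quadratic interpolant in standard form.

p(w) = (88/15)w^2 - (254/15)w + 3

Newton's divided differences:
p[0,1/2] = (-4 - 3) / (1/2 - 0) = -14
p[1/2,3] = (5 - (-4)) / (3 - 1/2) = 18/5
p[0,1/2,3] = (18/5 - (-14)) / (3 - 0) = 88/15
p(w) = 3 + (-14)·w + (88/15)·w(w - 1/2)
Expanding: p(w) = (88/15)w^2 - (254/15)w + 3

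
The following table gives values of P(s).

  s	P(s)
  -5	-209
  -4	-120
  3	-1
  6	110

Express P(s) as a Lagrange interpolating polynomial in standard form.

P(s) = s^3 - 3s^2 + s - 4

L_0(s) = (s + 4)(s - 3)(s - 6) / [-88] = -(1/88)s^3 + (5/88)s^2 + (9/44)s - 9/11
L_1(s) = (s + 5)(s - 3)(s - 6) / [70] = (1/70)s^3 - (2/35)s^2 - (27/70)s + 9/7
L_2(s) = (s + 5)(s + 4)(s - 6) / [-168] = -(1/168)s^3 - (1/56)s^2 + (17/84)s + 5/7
L_3(s) = (s + 5)(s + 4)(s - 3) / [330] = (1/330)s^3 + (1/55)s^2 - (7/330)s - 2/11
P(s) = (-209)·L_0 + (-120)·L_1 + (-1)·L_2 + 110·L_3
  (-209)·L_0(s) = (19/8)s^3 - (95/8)s^2 - (171/4)s + 171
  (-120)·L_1(s) = -(12/7)s^3 + (48/7)s^2 + (324/7)s - 1080/7
  (-1)·L_2(s) = (1/168)s^3 + (1/56)s^2 - (17/84)s - 5/7
  110·L_3(s) = (1/3)s^3 + 2s^2 - (7/3)s - 20
Adding term by term: s^3 - 3s^2 + s - 4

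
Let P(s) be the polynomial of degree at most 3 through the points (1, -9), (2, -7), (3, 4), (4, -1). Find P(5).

L_0(5) = (3)·(2)·(1)/[(-1)·(-2)·(-3)] = -1
L_1(5) = (4)·(2)·(1)/[(1)·(-1)·(-2)] = 4
L_2(5) = (4)·(3)·(1)/[(2)·(1)·(-1)] = -6
L_3(5) = (4)·(3)·(2)/[(3)·(2)·(1)] = 4
Sum: (-9)·(-1) + (-7)·(4) + 4·(-6) + (-1)·(4) = -47

-47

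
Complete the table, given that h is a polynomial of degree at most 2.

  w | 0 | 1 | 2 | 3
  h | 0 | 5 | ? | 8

The 3 known values determine h uniquely (degree ≤ 2).
Evaluate each Lagrange basis at w = 2:
L_0(2) = (1)·(-1)/[(-1)·(-3)] = -1/3
L_1(2) = (2)·(-1)/[(1)·(-2)] = 1
L_2(2) = (2)·(1)/[(3)·(2)] = 1/3
Sum: 0 + 5·(1) + 8·(1/3) = 23/3

23/3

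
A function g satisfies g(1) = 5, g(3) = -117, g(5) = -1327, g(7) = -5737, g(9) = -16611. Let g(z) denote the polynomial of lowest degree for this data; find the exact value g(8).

-10117

Evaluate each Lagrange basis at z = 8:
L_0(8) = (5)·(3)·(1)·(-1)/[(-2)·(-4)·(-6)·(-8)] = -5/128
L_1(8) = (7)·(3)·(1)·(-1)/[(2)·(-2)·(-4)·(-6)] = 7/32
L_2(8) = (7)·(5)·(1)·(-1)/[(4)·(2)·(-2)·(-4)] = -35/64
L_3(8) = (7)·(5)·(3)·(-1)/[(6)·(4)·(2)·(-2)] = 35/32
L_4(8) = (7)·(5)·(3)·(1)/[(8)·(6)·(4)·(2)] = 35/128
Sum: 5·(-5/128) + (-117)·(7/32) + (-1327)·(-35/64) + (-5737)·(35/32) + (-16611)·(35/128) = -10117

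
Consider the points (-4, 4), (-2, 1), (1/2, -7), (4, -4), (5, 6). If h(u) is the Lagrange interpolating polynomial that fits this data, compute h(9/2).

137/540

L_0(9/2) = (13/2)·(4)·(1/2)·(-1/2)/[(-2)·(-9/2)·(-8)·(-9)] = -13/1296
L_1(9/2) = (17/2)·(4)·(1/2)·(-1/2)/[(2)·(-5/2)·(-6)·(-7)] = 17/420
L_2(9/2) = (17/2)·(13/2)·(1/2)·(-1/2)/[(9/2)·(5/2)·(-7/2)·(-9/2)] = -221/2835
L_3(9/2) = (17/2)·(13/2)·(4)·(-1/2)/[(8)·(6)·(7/2)·(-1)] = 221/336
L_4(9/2) = (17/2)·(13/2)·(4)·(1/2)/[(9)·(7)·(9/2)·(1)] = 221/567
Sum: 4·(-13/1296) + 1·(17/420) + (-7)·(-221/2835) + (-4)·(221/336) + 6·(221/567) = 137/540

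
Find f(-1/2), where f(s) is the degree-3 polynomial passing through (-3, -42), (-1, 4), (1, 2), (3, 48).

17/4

Evaluate each Lagrange basis at s = -1/2:
L_0(-1/2) = (1/2)·(-3/2)·(-7/2)/[(-2)·(-4)·(-6)] = -7/128
L_1(-1/2) = (5/2)·(-3/2)·(-7/2)/[(2)·(-2)·(-4)] = 105/128
L_2(-1/2) = (5/2)·(1/2)·(-7/2)/[(4)·(2)·(-2)] = 35/128
L_3(-1/2) = (5/2)·(1/2)·(-3/2)/[(6)·(4)·(2)] = -5/128
Sum: (-42)·(-7/128) + 4·(105/128) + 2·(35/128) + 48·(-5/128) = 17/4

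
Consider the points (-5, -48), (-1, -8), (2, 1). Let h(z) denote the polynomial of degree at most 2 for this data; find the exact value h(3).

0

L_0(3) = (4)·(1)/[(-4)·(-7)] = 1/7
L_1(3) = (8)·(1)/[(4)·(-3)] = -2/3
L_2(3) = (8)·(4)/[(7)·(3)] = 32/21
Sum: (-48)·(1/7) + (-8)·(-2/3) + 1·(32/21) = 0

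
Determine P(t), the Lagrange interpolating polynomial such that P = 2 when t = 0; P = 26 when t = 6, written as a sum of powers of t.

P(t) = 4t + 2

Build the Lagrange basis polynomials:
L_0(t) = (t - 6) / [-6] = -(1/6)t + 1
L_1(t) = t / [6] = (1/6)t
P(t) = 2·L_0 + 26·L_1
  2·L_0(t) = -(1/3)t + 2
  26·L_1(t) = (13/3)t
Adding term by term: 4t + 2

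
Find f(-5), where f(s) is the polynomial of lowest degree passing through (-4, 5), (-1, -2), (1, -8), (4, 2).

L_0(-5) = (-4)·(-6)·(-9)/[(-3)·(-5)·(-8)] = 9/5
L_1(-5) = (-1)·(-6)·(-9)/[(3)·(-2)·(-5)] = -9/5
L_2(-5) = (-1)·(-4)·(-9)/[(5)·(2)·(-3)] = 6/5
L_3(-5) = (-1)·(-4)·(-6)/[(8)·(5)·(3)] = -1/5
Sum: 5·(9/5) + (-2)·(-9/5) + (-8)·(6/5) + 2·(-1/5) = 13/5

13/5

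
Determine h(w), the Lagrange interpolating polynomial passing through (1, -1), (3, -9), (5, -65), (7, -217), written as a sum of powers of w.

h(w) = -w^3 + 3w^2 - 3w

Build the Lagrange basis polynomials:
L_0(w) = (w - 3)(w - 5)(w - 7) / [-48] = -(1/48)w^3 + (5/16)w^2 - (71/48)w + 35/16
L_1(w) = (w - 1)(w - 5)(w - 7) / [16] = (1/16)w^3 - (13/16)w^2 + (47/16)w - 35/16
L_2(w) = (w - 1)(w - 3)(w - 7) / [-16] = -(1/16)w^3 + (11/16)w^2 - (31/16)w + 21/16
L_3(w) = (w - 1)(w - 3)(w - 5) / [48] = (1/48)w^3 - (3/16)w^2 + (23/48)w - 5/16
h(w) = (-1)·L_0 + (-9)·L_1 + (-65)·L_2 + (-217)·L_3
  (-1)·L_0(w) = (1/48)w^3 - (5/16)w^2 + (71/48)w - 35/16
  (-9)·L_1(w) = -(9/16)w^3 + (117/16)w^2 - (423/16)w + 315/16
  (-65)·L_2(w) = (65/16)w^3 - (715/16)w^2 + (2015/16)w - 1365/16
  (-217)·L_3(w) = -(217/48)w^3 + (651/16)w^2 - (4991/48)w + 1085/16
Adding term by term: -w^3 + 3w^2 - 3w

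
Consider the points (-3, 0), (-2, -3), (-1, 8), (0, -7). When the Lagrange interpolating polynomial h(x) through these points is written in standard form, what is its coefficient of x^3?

-20/3

Build the Lagrange basis polynomials:
L_0(x) = (x + 2)(x + 1)x / [-6] = -(1/6)x^3 - (1/2)x^2 - (1/3)x
L_1(x) = (x + 3)(x + 1)x / [2] = (1/2)x^3 + 2x^2 + (3/2)x
L_2(x) = (x + 3)(x + 2)x / [-2] = -(1/2)x^3 - (5/2)x^2 - 3x
L_3(x) = (x + 3)(x + 2)(x + 1) / [6] = (1/6)x^3 + x^2 + (11/6)x + 1
h(x) = 0·L_0 + (-3)·L_1 + 8·L_2 + (-7)·L_3
Only the coefficient of x^3 is needed; take it from each L_i and combine:
0·(-1/6) + (-3)·(1/2) + 8·(-1/2) + (-7)·(1/6) = -20/3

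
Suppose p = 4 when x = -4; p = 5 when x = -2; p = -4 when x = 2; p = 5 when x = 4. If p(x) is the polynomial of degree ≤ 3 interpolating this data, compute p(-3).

Using Newton's divided-difference form:
p[-4,-2] = (5 - 4) / (-2 - (-4)) = 1/2
p[-2,2] = (-4 - 5) / (2 - (-2)) = -9/4
p[2,4] = (5 - (-4)) / (4 - 2) = 9/2
p[-4,-2,2] = (-9/4 - 1/2) / (2 - (-4)) = -11/24
p[-2,2,4] = (9/2 - (-9/4)) / (4 - (-2)) = 9/8
p[-4,-2,2,4] = (9/8 - (-11/24)) / (4 - (-4)) = 19/96
p(-3) = 4 + (1/2)·(1) + (-11/24)·(1)·(-1) + (19/96)·(1)·(-1)·(-5) = 571/96

571/96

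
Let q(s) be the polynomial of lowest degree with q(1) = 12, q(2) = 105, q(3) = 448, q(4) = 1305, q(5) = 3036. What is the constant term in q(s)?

L_0(s) = (s - 2)(s - 3)(s - 4)(s - 5) / [24] = (1/24)s^4 - (7/12)s^3 + (71/24)s^2 - (77/12)s + 5
L_1(s) = (s - 1)(s - 3)(s - 4)(s - 5) / [-6] = -(1/6)s^4 + (13/6)s^3 - (59/6)s^2 + (107/6)s - 10
L_2(s) = (s - 1)(s - 2)(s - 4)(s - 5) / [4] = (1/4)s^4 - 3s^3 + (49/4)s^2 - (39/2)s + 10
L_3(s) = (s - 1)(s - 2)(s - 3)(s - 5) / [-6] = -(1/6)s^4 + (11/6)s^3 - (41/6)s^2 + (61/6)s - 5
L_4(s) = (s - 1)(s - 2)(s - 3)(s - 4) / [24] = (1/24)s^4 - (5/12)s^3 + (35/24)s^2 - (25/12)s + 1
q(s) = 12·L_0 + 105·L_1 + 448·L_2 + 1305·L_3 + 3036·L_4
Only the constant term is needed; take it from each L_i and combine:
12·(5) + 105·(-10) + 448·(10) + 1305·(-5) + 3036·(1) = 1

1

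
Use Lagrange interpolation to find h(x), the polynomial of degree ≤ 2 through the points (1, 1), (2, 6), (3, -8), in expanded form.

Build the Lagrange basis polynomials:
L_0(x) = (x - 2)(x - 3) / [2] = (1/2)x^2 - (5/2)x + 3
L_1(x) = (x - 1)(x - 3) / [-1] = -x^2 + 4x - 3
L_2(x) = (x - 1)(x - 2) / [2] = (1/2)x^2 - (3/2)x + 1
h(x) = 1·L_0 + 6·L_1 + (-8)·L_2
  1·L_0(x) = (1/2)x^2 - (5/2)x + 3
  6·L_1(x) = -6x^2 + 24x - 18
  (-8)·L_2(x) = -4x^2 + 12x - 8
Adding term by term: -(19/2)x^2 + (67/2)x - 23

h(x) = -(19/2)x^2 + (67/2)x - 23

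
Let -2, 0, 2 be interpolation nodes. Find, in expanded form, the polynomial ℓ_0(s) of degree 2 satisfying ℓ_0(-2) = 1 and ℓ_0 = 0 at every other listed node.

ℓ_0(s) = (1/8)s^2 - (1/4)s

ℓ_0(s) = s(s - 2) / [(-2)·(-4)]
       = (s^2 - 2s) / (8)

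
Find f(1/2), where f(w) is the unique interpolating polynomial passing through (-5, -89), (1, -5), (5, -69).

-15/4

Using Newton's divided-difference form:
f[-5,1] = (-5 - (-89)) / (1 - (-5)) = 14
f[1,5] = (-69 - (-5)) / (5 - 1) = -16
f[-5,1,5] = (-16 - 14) / (5 - (-5)) = -3
f(1/2) = -89 + 14·(11/2) + (-3)·(11/2)·(-1/2) = -15/4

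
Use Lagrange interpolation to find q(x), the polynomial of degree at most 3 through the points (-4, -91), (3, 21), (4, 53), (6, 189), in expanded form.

L_0(x) = (x - 3)(x - 4)(x - 6) / [-560] = -(1/560)x^3 + (13/560)x^2 - (27/280)x + 9/70
L_1(x) = (x + 4)(x - 4)(x - 6) / [21] = (1/21)x^3 - (2/7)x^2 - (16/21)x + 32/7
L_2(x) = (x + 4)(x - 3)(x - 6) / [-16] = -(1/16)x^3 + (5/16)x^2 + (9/8)x - 9/2
L_3(x) = (x + 4)(x - 3)(x - 4) / [60] = (1/60)x^3 - (1/20)x^2 - (4/15)x + 4/5
q(x) = (-91)·L_0 + 21·L_1 + 53·L_2 + 189·L_3
  (-91)·L_0(x) = (13/80)x^3 - (169/80)x^2 + (351/40)x - 117/10
  21·L_1(x) = x^3 - 6x^2 - 16x + 96
  53·L_2(x) = -(53/16)x^3 + (265/16)x^2 + (477/8)x - 477/2
  189·L_3(x) = (63/20)x^3 - (189/20)x^2 - (252/5)x + 756/5
Adding term by term: x^3 - x^2 + 2x - 3

q(x) = x^3 - x^2 + 2x - 3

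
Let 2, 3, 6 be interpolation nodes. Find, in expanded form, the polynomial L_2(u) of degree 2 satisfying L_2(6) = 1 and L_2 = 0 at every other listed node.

L_2(u) = (1/12)u^2 - (5/12)u + 1/2

L_2(u) = (u - 2)(u - 3) / [(4)·(3)]
       = (u^2 - 5u + 6) / (12)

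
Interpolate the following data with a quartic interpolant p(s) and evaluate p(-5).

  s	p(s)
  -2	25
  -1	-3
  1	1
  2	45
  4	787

1669

L_0(-5) = (-4)·(-6)·(-7)·(-9)/[(-1)·(-3)·(-4)·(-6)] = 21
L_1(-5) = (-3)·(-6)·(-7)·(-9)/[(1)·(-2)·(-3)·(-5)] = -189/5
L_2(-5) = (-3)·(-4)·(-7)·(-9)/[(3)·(2)·(-1)·(-3)] = 42
L_3(-5) = (-3)·(-4)·(-6)·(-9)/[(4)·(3)·(1)·(-2)] = -27
L_4(-5) = (-3)·(-4)·(-6)·(-7)/[(6)·(5)·(3)·(2)] = 14/5
Sum: 25·(21) + (-3)·(-189/5) + 1·(42) + 45·(-27) + 787·(14/5) = 1669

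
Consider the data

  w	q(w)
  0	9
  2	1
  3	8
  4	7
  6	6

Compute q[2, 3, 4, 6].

25/24

q[2,3] = (8 - 1) / (3 - 2) = 7
q[3,4] = (7 - 8) / (4 - 3) = -1
q[4,6] = (6 - 7) / (6 - 4) = -1/2
q[2,3,4] = (-1 - 7) / (4 - 2) = -4
q[3,4,6] = (-1/2 - (-1)) / (6 - 3) = 1/6
q[2,3,4,6] = (1/6 - (-4)) / (6 - 2) = 25/24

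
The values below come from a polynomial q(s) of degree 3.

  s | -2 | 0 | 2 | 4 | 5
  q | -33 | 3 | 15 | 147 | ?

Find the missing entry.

303

The 4 known values determine q uniquely (degree ≤ 3).
Evaluate each Lagrange basis at s = 5:
L_0(5) = (5)·(3)·(1)/[(-2)·(-4)·(-6)] = -5/16
L_1(5) = (7)·(3)·(1)/[(2)·(-2)·(-4)] = 21/16
L_2(5) = (7)·(5)·(1)/[(4)·(2)·(-2)] = -35/16
L_3(5) = (7)·(5)·(3)/[(6)·(4)·(2)] = 35/16
Sum: (-33)·(-5/16) + 3·(21/16) + 15·(-35/16) + 147·(35/16) = 303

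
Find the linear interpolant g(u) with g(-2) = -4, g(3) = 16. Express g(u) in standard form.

Build the Lagrange basis polynomials:
L_0(u) = (u - 3) / [-5] = -(1/5)u + 3/5
L_1(u) = (u + 2) / [5] = (1/5)u + 2/5
g(u) = (-4)·L_0 + 16·L_1
  (-4)·L_0(u) = (4/5)u - 12/5
  16·L_1(u) = (16/5)u + 32/5
Adding term by term: 4u + 4

g(u) = 4u + 4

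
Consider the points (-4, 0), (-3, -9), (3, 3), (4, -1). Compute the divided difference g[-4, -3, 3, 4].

g[-4,-3] = (-9 - 0) / (-3 - (-4)) = -9
g[-3,3] = (3 - (-9)) / (3 - (-3)) = 2
g[3,4] = (-1 - 3) / (4 - 3) = -4
g[-4,-3,3] = (2 - (-9)) / (3 - (-4)) = 11/7
g[-3,3,4] = (-4 - 2) / (4 - (-3)) = -6/7
g[-4,-3,3,4] = (-6/7 - 11/7) / (4 - (-4)) = -17/56

-17/56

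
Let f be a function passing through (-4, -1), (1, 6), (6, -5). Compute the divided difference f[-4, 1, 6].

f[-4,1] = (6 - (-1)) / (1 - (-4)) = 7/5
f[1,6] = (-5 - 6) / (6 - 1) = -11/5
f[-4,1,6] = (-11/5 - 7/5) / (6 - (-4)) = -9/25

-9/25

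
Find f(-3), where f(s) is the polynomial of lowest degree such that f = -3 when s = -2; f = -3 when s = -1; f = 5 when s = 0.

Evaluate each Lagrange basis at s = -3:
L_0(-3) = (-2)·(-3)/[(-1)·(-2)] = 3
L_1(-3) = (-1)·(-3)/[(1)·(-1)] = -3
L_2(-3) = (-1)·(-2)/[(2)·(1)] = 1
Sum: (-3)·(3) + (-3)·(-3) + 5·(1) = 5

5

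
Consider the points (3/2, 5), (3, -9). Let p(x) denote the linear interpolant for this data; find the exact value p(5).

-83/3

Evaluate each Lagrange basis at x = 5:
L_0(5) = (2)/[(-3/2)] = -4/3
L_1(5) = (7/2)/[(3/2)] = 7/3
Sum: 5·(-4/3) + (-9)·(7/3) = -83/3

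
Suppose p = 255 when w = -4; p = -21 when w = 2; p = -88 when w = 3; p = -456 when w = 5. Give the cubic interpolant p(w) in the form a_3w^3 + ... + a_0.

p(w) = -4w^3 + w^2 + 4w - 1

Newton's divided differences:
p[-4,2] = (-21 - 255) / (2 - (-4)) = -46
p[2,3] = (-88 - (-21)) / (3 - 2) = -67
p[3,5] = (-456 - (-88)) / (5 - 3) = -184
p[-4,2,3] = (-67 - (-46)) / (3 - (-4)) = -3
p[2,3,5] = (-184 - (-67)) / (5 - 2) = -39
p[-4,2,3,5] = (-39 - (-3)) / (5 - (-4)) = -4
p(w) = 255 + (-46)·(w + 4) + (-3)·(w + 4)(w - 2) + (-4)·(w + 4)(w - 2)(w - 3)
Expanding: p(w) = -4w^3 + w^2 + 4w - 1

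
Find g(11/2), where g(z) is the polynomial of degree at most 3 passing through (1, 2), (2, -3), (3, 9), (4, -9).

-3121/16

Evaluate each Lagrange basis at z = 11/2:
L_0(11/2) = (7/2)·(5/2)·(3/2)/[(-1)·(-2)·(-3)] = -35/16
L_1(11/2) = (9/2)·(5/2)·(3/2)/[(1)·(-1)·(-2)] = 135/16
L_2(11/2) = (9/2)·(7/2)·(3/2)/[(2)·(1)·(-1)] = -189/16
L_3(11/2) = (9/2)·(7/2)·(5/2)/[(3)·(2)·(1)] = 105/16
Sum: 2·(-35/16) + (-3)·(135/16) + 9·(-189/16) + (-9)·(105/16) = -3121/16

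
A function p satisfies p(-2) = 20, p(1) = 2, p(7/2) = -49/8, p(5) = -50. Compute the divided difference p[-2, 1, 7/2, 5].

-1

p[-2,1] = (2 - 20) / (1 - (-2)) = -6
p[1,7/2] = (-49/8 - 2) / (7/2 - 1) = -13/4
p[7/2,5] = (-50 - (-49/8)) / (5 - 7/2) = -117/4
p[-2,1,7/2] = (-13/4 - (-6)) / (7/2 - (-2)) = 1/2
p[1,7/2,5] = (-117/4 - (-13/4)) / (5 - 1) = -13/2
p[-2,1,7/2,5] = (-13/2 - 1/2) / (5 - (-2)) = -1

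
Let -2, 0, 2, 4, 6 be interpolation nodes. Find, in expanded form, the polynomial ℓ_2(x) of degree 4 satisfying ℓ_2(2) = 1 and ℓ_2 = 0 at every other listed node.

ℓ_2(x) = (x + 2)x(x - 4)(x - 6) / [(4)·(2)·(-2)·(-4)]
       = (x^4 - 8x^3 + 4x^2 + 48x) / (64)

ℓ_2(x) = (1/64)x^4 - (1/8)x^3 + (1/16)x^2 + (3/4)x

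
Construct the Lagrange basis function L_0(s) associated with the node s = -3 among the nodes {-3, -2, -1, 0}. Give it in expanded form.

L_0(s) = (s + 2)(s + 1)s / [(-1)·(-2)·(-3)]
       = (s^3 + 3s^2 + 2s) / (-6)

L_0(s) = -(1/6)s^3 - (1/2)s^2 - (1/3)s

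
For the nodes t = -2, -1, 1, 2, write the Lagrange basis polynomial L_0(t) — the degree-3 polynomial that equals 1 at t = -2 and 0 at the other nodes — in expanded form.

L_0(t) = -(1/12)t^3 + (1/6)t^2 + (1/12)t - 1/6

L_0(t) = (t + 1)(t - 1)(t - 2) / [(-1)·(-3)·(-4)]
       = (t^3 - 2t^2 - t + 2) / (-12)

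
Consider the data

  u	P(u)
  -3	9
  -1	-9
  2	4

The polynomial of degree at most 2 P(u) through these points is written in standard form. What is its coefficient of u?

Build the Lagrange basis polynomials:
L_0(u) = (u + 1)(u - 2) / [10] = (1/10)u^2 - (1/10)u - 1/5
L_1(u) = (u + 3)(u - 2) / [-6] = -(1/6)u^2 - (1/6)u + 1
L_2(u) = (u + 3)(u + 1) / [15] = (1/15)u^2 + (4/15)u + 1/5
P(u) = 9·L_0 + (-9)·L_1 + 4·L_2
Only the coefficient of u is needed; take it from each L_i and combine:
9·(-1/10) + (-9)·(-1/6) + 4·(4/15) = 5/3

5/3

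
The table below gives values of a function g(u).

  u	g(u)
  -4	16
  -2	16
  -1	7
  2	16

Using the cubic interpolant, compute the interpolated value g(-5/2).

L_0(-5/2) = (-1/2)·(-3/2)·(-9/2)/[(-2)·(-3)·(-6)] = 3/32
L_1(-5/2) = (3/2)·(-3/2)·(-9/2)/[(2)·(-1)·(-4)] = 81/64
L_2(-5/2) = (3/2)·(-1/2)·(-9/2)/[(3)·(1)·(-3)] = -3/8
L_3(-5/2) = (3/2)·(-1/2)·(-3/2)/[(6)·(4)·(3)] = 1/64
Sum: 16·(3/32) + 16·(81/64) + 7·(-3/8) + 16·(1/64) = 155/8

155/8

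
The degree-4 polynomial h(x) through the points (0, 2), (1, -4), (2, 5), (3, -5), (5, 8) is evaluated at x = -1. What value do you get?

511/5

Using Newton's divided-difference form:
h[0,1] = (-4 - 2) / (1 - 0) = -6
h[1,2] = (5 - (-4)) / (2 - 1) = 9
h[2,3] = (-5 - 5) / (3 - 2) = -10
h[3,5] = (8 - (-5)) / (5 - 3) = 13/2
h[0,1,2] = (9 - (-6)) / (2 - 0) = 15/2
h[1,2,3] = (-10 - 9) / (3 - 1) = -19/2
h[2,3,5] = (13/2 - (-10)) / (5 - 2) = 11/2
h[0,1,2,3] = (-19/2 - 15/2) / (3 - 0) = -17/3
h[1,2,3,5] = (11/2 - (-19/2)) / (5 - 1) = 15/4
h[0,1,2,3,5] = (15/4 - (-17/3)) / (5 - 0) = 113/60
h(-1) = 2 + (-6)·(-1) + (15/2)·(-1)·(-2) + (-17/3)·(-1)·(-2)·(-3) + (113/60)·(-1)·(-2)·(-3)·(-4) = 511/5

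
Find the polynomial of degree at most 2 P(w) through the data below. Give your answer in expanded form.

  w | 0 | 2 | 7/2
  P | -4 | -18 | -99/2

Build the Lagrange basis polynomials:
L_0(w) = (w - 2)(w - 7/2) / [7] = (1/7)w^2 - (11/14)w + 1
L_1(w) = w(w - 7/2) / [-3] = -(1/3)w^2 + (7/6)w
L_2(w) = w(w - 2) / [21/4] = (4/21)w^2 - (8/21)w
P(w) = (-4)·L_0 + (-18)·L_1 + (-99/2)·L_2
  (-4)·L_0(w) = -(4/7)w^2 + (22/7)w - 4
  (-18)·L_1(w) = 6w^2 - 21w
  (-99/2)·L_2(w) = -(66/7)w^2 + (132/7)w
Adding term by term: -4w^2 + w - 4

P(w) = -4w^2 + w - 4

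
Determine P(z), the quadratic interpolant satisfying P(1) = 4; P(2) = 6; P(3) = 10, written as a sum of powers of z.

P(z) = z^2 - z + 4

L_0(z) = (z - 2)(z - 3) / [2] = (1/2)z^2 - (5/2)z + 3
L_1(z) = (z - 1)(z - 3) / [-1] = -z^2 + 4z - 3
L_2(z) = (z - 1)(z - 2) / [2] = (1/2)z^2 - (3/2)z + 1
P(z) = 4·L_0 + 6·L_1 + 10·L_2
  4·L_0(z) = 2z^2 - 10z + 12
  6·L_1(z) = -6z^2 + 24z - 18
  10·L_2(z) = 5z^2 - 15z + 10
Adding term by term: z^2 - z + 4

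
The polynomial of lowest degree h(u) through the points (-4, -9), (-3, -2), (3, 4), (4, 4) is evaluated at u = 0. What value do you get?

11/2

Evaluate each Lagrange basis at u = 0:
L_0(0) = (3)·(-3)·(-4)/[(-1)·(-7)·(-8)] = -9/14
L_1(0) = (4)·(-3)·(-4)/[(1)·(-6)·(-7)] = 8/7
L_2(0) = (4)·(3)·(-4)/[(7)·(6)·(-1)] = 8/7
L_3(0) = (4)·(3)·(-3)/[(8)·(7)·(1)] = -9/14
Sum: (-9)·(-9/14) + (-2)·(8/7) + 4·(8/7) + 4·(-9/14) = 11/2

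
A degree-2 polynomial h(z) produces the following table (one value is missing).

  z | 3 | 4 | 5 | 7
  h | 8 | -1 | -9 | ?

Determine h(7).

-22

The 3 known values determine h uniquely (degree ≤ 2).
Evaluate each Lagrange basis at z = 7:
L_0(7) = (3)·(2)/[(-1)·(-2)] = 3
L_1(7) = (4)·(2)/[(1)·(-1)] = -8
L_2(7) = (4)·(3)/[(2)·(1)] = 6
Sum: 8·(3) + (-1)·(-8) + (-9)·(6) = -22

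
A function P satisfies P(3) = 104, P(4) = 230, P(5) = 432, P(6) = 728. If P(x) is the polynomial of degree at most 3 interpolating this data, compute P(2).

Using Newton's divided-difference form:
P[3,4] = (230 - 104) / (4 - 3) = 126
P[4,5] = (432 - 230) / (5 - 4) = 202
P[5,6] = (728 - 432) / (6 - 5) = 296
P[3,4,5] = (202 - 126) / (5 - 3) = 38
P[4,5,6] = (296 - 202) / (6 - 4) = 47
P[3,4,5,6] = (47 - 38) / (6 - 3) = 3
P(2) = 104 + 126·(-1) + 38·(-1)·(-2) + 3·(-1)·(-2)·(-3) = 36

36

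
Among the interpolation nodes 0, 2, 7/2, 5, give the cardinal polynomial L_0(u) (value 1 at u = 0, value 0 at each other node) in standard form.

L_0(u) = (u - 2)(u - 7/2)(u - 5) / [(-2)·(-7/2)·(-5)]
       = (u^3 - (21/2)u^2 + (69/2)u - 35) / (-35)

L_0(u) = -(1/35)u^3 + (3/10)u^2 - (69/70)u + 1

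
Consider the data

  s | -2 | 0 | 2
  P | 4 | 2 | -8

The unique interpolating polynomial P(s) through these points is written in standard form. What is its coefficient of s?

-3

L_0(s) = s(s - 2) / [8] = (1/8)s^2 - (1/4)s
L_1(s) = (s + 2)(s - 2) / [-4] = -(1/4)s^2 + 1
L_2(s) = (s + 2)s / [8] = (1/8)s^2 + (1/4)s
P(s) = 4·L_0 + 2·L_1 + (-8)·L_2
Only the coefficient of s is needed; take it from each L_i and combine:
4·(-1/4) + 2·(0) + (-8)·(1/4) = -3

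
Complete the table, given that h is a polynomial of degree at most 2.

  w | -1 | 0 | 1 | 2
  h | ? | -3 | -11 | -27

The 3 known values determine h uniquely (degree ≤ 2).
Evaluate each Lagrange basis at w = -1:
L_0(-1) = (-2)·(-3)/[(-1)·(-2)] = 3
L_1(-1) = (-1)·(-3)/[(1)·(-1)] = -3
L_2(-1) = (-1)·(-2)/[(2)·(1)] = 1
Sum: (-3)·(3) + (-11)·(-3) + (-27)·(1) = -3

-3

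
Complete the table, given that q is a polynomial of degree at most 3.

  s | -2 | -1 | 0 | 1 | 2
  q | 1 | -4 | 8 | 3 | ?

The 4 known values determine q uniquely (degree ≤ 3).
L_0(2) = (3)·(2)·(1)/[(-1)·(-2)·(-3)] = -1
L_1(2) = (4)·(2)·(1)/[(1)·(-1)·(-2)] = 4
L_2(2) = (4)·(3)·(1)/[(2)·(1)·(-1)] = -6
L_3(2) = (4)·(3)·(2)/[(3)·(2)·(1)] = 4
Sum: 1·(-1) + (-4)·(4) + 8·(-6) + 3·(4) = -53

-53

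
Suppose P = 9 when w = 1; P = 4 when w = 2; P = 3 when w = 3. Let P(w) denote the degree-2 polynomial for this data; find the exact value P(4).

6

L_0(4) = (2)·(1)/[(-1)·(-2)] = 1
L_1(4) = (3)·(1)/[(1)·(-1)] = -3
L_2(4) = (3)·(2)/[(2)·(1)] = 3
Sum: 9·(1) + 4·(-3) + 3·(3) = 6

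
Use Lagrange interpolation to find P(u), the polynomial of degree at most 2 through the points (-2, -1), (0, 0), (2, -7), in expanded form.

Build the Lagrange basis polynomials:
L_0(u) = u(u - 2) / [8] = (1/8)u^2 - (1/4)u
L_1(u) = (u + 2)(u - 2) / [-4] = -(1/4)u^2 + 1
L_2(u) = (u + 2)u / [8] = (1/8)u^2 + (1/4)u
P(u) = (-1)·L_0 + 0·L_1 + (-7)·L_2
  (-1)·L_0(u) = -(1/8)u^2 + (1/4)u
  0·L_1(u) = 0
  (-7)·L_2(u) = -(7/8)u^2 - (7/4)u
Adding term by term: -u^2 - (3/2)u

P(u) = -u^2 - (3/2)u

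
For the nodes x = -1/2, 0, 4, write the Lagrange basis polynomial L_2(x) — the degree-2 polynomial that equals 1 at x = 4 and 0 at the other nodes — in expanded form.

L_2(x) = (1/18)x^2 + (1/36)x

L_2(x) = (x + 1/2)x / [(9/2)·(4)]
       = (x^2 + (1/2)x) / (18)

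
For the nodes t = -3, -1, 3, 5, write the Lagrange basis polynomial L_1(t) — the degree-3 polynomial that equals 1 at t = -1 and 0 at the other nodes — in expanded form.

L_1(t) = (t + 3)(t - 3)(t - 5) / [(2)·(-4)·(-6)]
       = (t^3 - 5t^2 - 9t + 45) / (48)

L_1(t) = (1/48)t^3 - (5/48)t^2 - (3/16)t + 15/16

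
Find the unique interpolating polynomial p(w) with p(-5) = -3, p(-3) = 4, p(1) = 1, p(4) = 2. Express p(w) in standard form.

p(w) = (145/1512)w^3 - (1/27)w^2 - (323/216)w + 307/126

L_0(w) = (w + 3)(w - 1)(w - 4) / [-108] = -(1/108)w^3 + (1/54)w^2 + (11/108)w - 1/9
L_1(w) = (w + 5)(w - 1)(w - 4) / [56] = (1/56)w^3 - (3/8)w + 5/14
L_2(w) = (w + 5)(w + 3)(w - 4) / [-72] = -(1/72)w^3 - (1/18)w^2 + (17/72)w + 5/6
L_3(w) = (w + 5)(w + 3)(w - 1) / [189] = (1/189)w^3 + (1/27)w^2 + (1/27)w - 5/63
p(w) = (-3)·L_0 + 4·L_1 + 1·L_2 + 2·L_3
  (-3)·L_0(w) = (1/36)w^3 - (1/18)w^2 - (11/36)w + 1/3
  4·L_1(w) = (1/14)w^3 - (3/2)w + 10/7
  1·L_2(w) = -(1/72)w^3 - (1/18)w^2 + (17/72)w + 5/6
  2·L_3(w) = (2/189)w^3 + (2/27)w^2 + (2/27)w - 10/63
Adding term by term: (145/1512)w^3 - (1/27)w^2 - (323/216)w + 307/126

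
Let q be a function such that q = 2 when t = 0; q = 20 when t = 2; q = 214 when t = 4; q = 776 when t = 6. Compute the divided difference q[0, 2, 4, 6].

4

q[0,2] = (20 - 2) / (2 - 0) = 9
q[2,4] = (214 - 20) / (4 - 2) = 97
q[4,6] = (776 - 214) / (6 - 4) = 281
q[0,2,4] = (97 - 9) / (4 - 0) = 22
q[2,4,6] = (281 - 97) / (6 - 2) = 46
q[0,2,4,6] = (46 - 22) / (6 - 0) = 4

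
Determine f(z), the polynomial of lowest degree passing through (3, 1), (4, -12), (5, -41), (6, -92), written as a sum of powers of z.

Build the Lagrange basis polynomials:
L_0(z) = (z - 4)(z - 5)(z - 6) / [-6] = -(1/6)z^3 + (5/2)z^2 - (37/3)z + 20
L_1(z) = (z - 3)(z - 5)(z - 6) / [2] = (1/2)z^3 - 7z^2 + (63/2)z - 45
L_2(z) = (z - 3)(z - 4)(z - 6) / [-2] = -(1/2)z^3 + (13/2)z^2 - 27z + 36
L_3(z) = (z - 3)(z - 4)(z - 5) / [6] = (1/6)z^3 - 2z^2 + (47/6)z - 10
f(z) = 1·L_0 + (-12)·L_1 + (-41)·L_2 + (-92)·L_3
  1·L_0(z) = -(1/6)z^3 + (5/2)z^2 - (37/3)z + 20
  (-12)·L_1(z) = -6z^3 + 84z^2 - 378z + 540
  (-41)·L_2(z) = (41/2)z^3 - (533/2)z^2 + 1107z - 1476
  (-92)·L_3(z) = -(46/3)z^3 + 184z^2 - (2162/3)z + 920
Adding term by term: -z^3 + 4z^2 - 4z + 4

f(z) = -z^3 + 4z^2 - 4z + 4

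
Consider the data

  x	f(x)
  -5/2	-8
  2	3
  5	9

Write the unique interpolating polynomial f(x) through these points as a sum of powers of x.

f(x) = -(8/135)x^2 + (326/135)x - 43/27

Newton's divided differences:
f[-5/2,2] = (3 - (-8)) / (2 - (-5/2)) = 22/9
f[2,5] = (9 - 3) / (5 - 2) = 2
f[-5/2,2,5] = (2 - 22/9) / (5 - (-5/2)) = -8/135
f(x) = -8 + (22/9)·(x + 5/2) + (-8/135)·(x + 5/2)(x - 2)
Expanding: f(x) = -(8/135)x^2 + (326/135)x - 43/27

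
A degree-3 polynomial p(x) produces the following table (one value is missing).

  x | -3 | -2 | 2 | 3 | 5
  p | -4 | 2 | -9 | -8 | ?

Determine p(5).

The 4 known values determine p uniquely (degree ≤ 3).
Evaluate each Lagrange basis at x = 5:
L_0(5) = (7)·(3)·(2)/[(-1)·(-5)·(-6)] = -7/5
L_1(5) = (8)·(3)·(2)/[(1)·(-4)·(-5)] = 12/5
L_2(5) = (8)·(7)·(2)/[(5)·(4)·(-1)] = -28/5
L_3(5) = (8)·(7)·(3)/[(6)·(5)·(1)] = 28/5
Sum: (-4)·(-7/5) + 2·(12/5) + (-9)·(-28/5) + (-8)·(28/5) = 16

16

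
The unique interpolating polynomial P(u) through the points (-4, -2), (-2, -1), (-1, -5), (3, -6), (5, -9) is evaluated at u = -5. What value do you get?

Evaluate each Lagrange basis at u = -5:
L_0(-5) = (-3)·(-4)·(-8)·(-10)/[(-2)·(-3)·(-7)·(-9)] = 160/63
L_1(-5) = (-1)·(-4)·(-8)·(-10)/[(2)·(-1)·(-5)·(-7)] = -32/7
L_2(-5) = (-1)·(-3)·(-8)·(-10)/[(3)·(1)·(-4)·(-6)] = 10/3
L_3(-5) = (-1)·(-3)·(-4)·(-10)/[(7)·(5)·(4)·(-2)] = -3/7
L_4(-5) = (-1)·(-3)·(-4)·(-8)/[(9)·(7)·(6)·(2)] = 8/63
Sum: (-2)·(160/63) + (-1)·(-32/7) + (-5)·(10/3) + (-6)·(-3/7) + (-9)·(8/63) = -992/63

-992/63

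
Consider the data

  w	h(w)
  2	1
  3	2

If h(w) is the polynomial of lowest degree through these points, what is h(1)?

0

L_0(1) = (-2)/[(-1)] = 2
L_1(1) = (-1)/[(1)] = -1
Sum: 1·(2) + 2·(-1) = 0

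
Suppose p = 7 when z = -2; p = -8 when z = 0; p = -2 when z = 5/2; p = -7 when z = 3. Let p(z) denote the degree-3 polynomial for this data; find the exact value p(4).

L_0(4) = (4)·(3/2)·(1)/[(-2)·(-9/2)·(-5)] = -2/15
L_1(4) = (6)·(3/2)·(1)/[(2)·(-5/2)·(-3)] = 3/5
L_2(4) = (6)·(4)·(1)/[(9/2)·(5/2)·(-1/2)] = -64/15
L_3(4) = (6)·(4)·(3/2)/[(5)·(3)·(1/2)] = 24/5
Sum: 7·(-2/15) + (-8)·(3/5) + (-2)·(-64/15) + (-7)·(24/5) = -154/5

-154/5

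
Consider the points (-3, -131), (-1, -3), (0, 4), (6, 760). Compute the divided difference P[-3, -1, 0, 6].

P[-3,-1] = (-3 - (-131)) / (-1 - (-3)) = 64
P[-1,0] = (4 - (-3)) / (0 - (-1)) = 7
P[0,6] = (760 - 4) / (6 - 0) = 126
P[-3,-1,0] = (7 - 64) / (0 - (-3)) = -19
P[-1,0,6] = (126 - 7) / (6 - (-1)) = 17
P[-3,-1,0,6] = (17 - (-19)) / (6 - (-3)) = 4

4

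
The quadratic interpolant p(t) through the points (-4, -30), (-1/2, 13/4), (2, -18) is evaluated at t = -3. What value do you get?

Evaluate each Lagrange basis at t = -3:
L_0(-3) = (-5/2)·(-5)/[(-7/2)·(-6)] = 25/42
L_1(-3) = (1)·(-5)/[(7/2)·(-5/2)] = 4/7
L_2(-3) = (1)·(-5/2)/[(6)·(5/2)] = -1/6
Sum: (-30)·(25/42) + 13/4·(4/7) + (-18)·(-1/6) = -13

-13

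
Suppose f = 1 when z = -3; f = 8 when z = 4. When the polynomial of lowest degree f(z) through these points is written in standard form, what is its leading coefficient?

1

The leading coefficient equals the top divided difference f[-3,4].
f[-3,4] = (8 - 1) / (4 - (-3)) = 1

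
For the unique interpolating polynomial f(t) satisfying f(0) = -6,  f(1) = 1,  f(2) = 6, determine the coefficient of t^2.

The leading coefficient equals the top divided difference f[0,1,2].
f[0,1] = (1 - (-6)) / (1 - 0) = 7
f[1,2] = (6 - 1) / (2 - 1) = 5
f[0,1,2] = (5 - 7) / (2 - 0) = -1

-1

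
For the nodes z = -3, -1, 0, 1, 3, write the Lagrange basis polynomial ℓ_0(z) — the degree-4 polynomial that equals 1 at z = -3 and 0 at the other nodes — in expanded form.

ℓ_0(z) = (1/144)z^4 - (1/48)z^3 - (1/144)z^2 + (1/48)z

ℓ_0(z) = (z + 1)z(z - 1)(z - 3) / [(-2)·(-3)·(-4)·(-6)]
       = (z^4 - 3z^3 - z^2 + 3z) / (144)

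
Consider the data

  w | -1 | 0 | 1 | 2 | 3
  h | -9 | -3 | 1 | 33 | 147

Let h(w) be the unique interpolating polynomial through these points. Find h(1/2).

-33/16

Using Newton's divided-difference form:
h[-1,0] = (-3 - (-9)) / (0 - (-1)) = 6
h[0,1] = (1 - (-3)) / (1 - 0) = 4
h[1,2] = (33 - 1) / (2 - 1) = 32
h[2,3] = (147 - 33) / (3 - 2) = 114
h[-1,0,1] = (4 - 6) / (1 - (-1)) = -1
h[0,1,2] = (32 - 4) / (2 - 0) = 14
h[1,2,3] = (114 - 32) / (3 - 1) = 41
h[-1,0,1,2] = (14 - (-1)) / (2 - (-1)) = 5
h[0,1,2,3] = (41 - 14) / (3 - 0) = 9
h[-1,0,1,2,3] = (9 - 5) / (3 - (-1)) = 1
h(1/2) = -9 + 6·(3/2) + (-1)·(3/2)·(1/2) + 5·(3/2)·(1/2)·(-1/2) + 1·(3/2)·(1/2)·(-1/2)·(-3/2) = -33/16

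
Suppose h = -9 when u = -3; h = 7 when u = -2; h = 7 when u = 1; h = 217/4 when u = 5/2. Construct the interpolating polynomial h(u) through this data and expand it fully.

h(u) = 2u^3 + 4u^2 - 2u + 3

L_0(u) = (u + 2)(u - 1)(u - 5/2) / [-22] = -(1/22)u^3 + (3/44)u^2 + (9/44)u - 5/22
L_1(u) = (u + 3)(u - 1)(u - 5/2) / [27/2] = (2/27)u^3 - (1/27)u^2 - (16/27)u + 5/9
L_2(u) = (u + 3)(u + 2)(u - 5/2) / [-18] = -(1/18)u^3 - (5/36)u^2 + (13/36)u + 5/6
L_3(u) = (u + 3)(u + 2)(u - 1) / [297/8] = (8/297)u^3 + (32/297)u^2 + (8/297)u - 16/99
h(u) = (-9)·L_0 + 7·L_1 + 7·L_2 + (217/4)·L_3
  (-9)·L_0(u) = (9/22)u^3 - (27/44)u^2 - (81/44)u + 45/22
  7·L_1(u) = (14/27)u^3 - (7/27)u^2 - (112/27)u + 35/9
  7·L_2(u) = -(7/18)u^3 - (35/36)u^2 + (91/36)u + 35/6
  (217/4)·L_3(u) = (434/297)u^3 + (1736/297)u^2 + (434/297)u - 868/99
Adding term by term: 2u^3 + 4u^2 - 2u + 3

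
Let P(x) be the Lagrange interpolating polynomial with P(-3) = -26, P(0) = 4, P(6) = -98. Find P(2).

-6

Evaluate each Lagrange basis at x = 2:
L_0(2) = (2)·(-4)/[(-3)·(-9)] = -8/27
L_1(2) = (5)·(-4)/[(3)·(-6)] = 10/9
L_2(2) = (5)·(2)/[(9)·(6)] = 5/27
Sum: (-26)·(-8/27) + 4·(10/9) + (-98)·(5/27) = -6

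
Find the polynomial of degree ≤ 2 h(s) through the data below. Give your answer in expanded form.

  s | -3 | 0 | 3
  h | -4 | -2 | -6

Build the Lagrange basis polynomials:
L_0(s) = s(s - 3) / [18] = (1/18)s^2 - (1/6)s
L_1(s) = (s + 3)(s - 3) / [-9] = -(1/9)s^2 + 1
L_2(s) = (s + 3)s / [18] = (1/18)s^2 + (1/6)s
h(s) = (-4)·L_0 + (-2)·L_1 + (-6)·L_2
  (-4)·L_0(s) = -(2/9)s^2 + (2/3)s
  (-2)·L_1(s) = (2/9)s^2 - 2
  (-6)·L_2(s) = -(1/3)s^2 - s
Adding term by term: -(1/3)s^2 - (1/3)s - 2

h(s) = -(1/3)s^2 - (1/3)s - 2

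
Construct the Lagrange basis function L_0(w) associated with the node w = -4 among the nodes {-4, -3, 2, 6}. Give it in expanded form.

L_0(w) = (w + 3)(w - 2)(w - 6) / [(-1)·(-6)·(-10)]
       = (w^3 - 5w^2 - 12w + 36) / (-60)

L_0(w) = -(1/60)w^3 + (1/12)w^2 + (1/5)w - 3/5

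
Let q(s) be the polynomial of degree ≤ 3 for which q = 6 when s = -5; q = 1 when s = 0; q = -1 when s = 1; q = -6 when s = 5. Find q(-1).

Evaluate each Lagrange basis at s = -1:
L_0(-1) = (-1)·(-2)·(-6)/[(-5)·(-6)·(-10)] = 1/25
L_1(-1) = (4)·(-2)·(-6)/[(5)·(-1)·(-5)] = 48/25
L_2(-1) = (4)·(-1)·(-6)/[(6)·(1)·(-4)] = -1
L_3(-1) = (4)·(-1)·(-2)/[(10)·(5)·(4)] = 1/25
Sum: 6·(1/25) + 1·(48/25) + (-1)·(-1) + (-6)·(1/25) = 73/25

73/25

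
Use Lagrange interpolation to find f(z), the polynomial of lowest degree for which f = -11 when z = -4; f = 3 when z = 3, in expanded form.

f(z) = 2z - 3

L_0(z) = (z - 3) / [-7] = -(1/7)z + 3/7
L_1(z) = (z + 4) / [7] = (1/7)z + 4/7
f(z) = (-11)·L_0 + 3·L_1
  (-11)·L_0(z) = (11/7)z - 33/7
  3·L_1(z) = (3/7)z + 12/7
Adding term by term: 2z - 3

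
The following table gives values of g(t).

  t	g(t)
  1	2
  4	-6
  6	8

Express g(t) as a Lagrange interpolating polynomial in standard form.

g(t) = (29/15)t^2 - (37/3)t + 62/5

L_0(t) = (t - 4)(t - 6) / [15] = (1/15)t^2 - (2/3)t + 8/5
L_1(t) = (t - 1)(t - 6) / [-6] = -(1/6)t^2 + (7/6)t - 1
L_2(t) = (t - 1)(t - 4) / [10] = (1/10)t^2 - (1/2)t + 2/5
g(t) = 2·L_0 + (-6)·L_1 + 8·L_2
  2·L_0(t) = (2/15)t^2 - (4/3)t + 16/5
  (-6)·L_1(t) = t^2 - 7t + 6
  8·L_2(t) = (4/5)t^2 - 4t + 16/5
Adding term by term: (29/15)t^2 - (37/3)t + 62/5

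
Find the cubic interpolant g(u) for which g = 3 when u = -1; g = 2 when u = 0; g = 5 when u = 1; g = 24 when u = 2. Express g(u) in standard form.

g(u) = 2u^3 + 2u^2 - u + 2

L_0(u) = u(u - 1)(u - 2) / [-6] = -(1/6)u^3 + (1/2)u^2 - (1/3)u
L_1(u) = (u + 1)(u - 1)(u - 2) / [2] = (1/2)u^3 - u^2 - (1/2)u + 1
L_2(u) = (u + 1)u(u - 2) / [-2] = -(1/2)u^3 + (1/2)u^2 + u
L_3(u) = (u + 1)u(u - 1) / [6] = (1/6)u^3 - (1/6)u
g(u) = 3·L_0 + 2·L_1 + 5·L_2 + 24·L_3
  3·L_0(u) = -(1/2)u^3 + (3/2)u^2 - u
  2·L_1(u) = u^3 - 2u^2 - u + 2
  5·L_2(u) = -(5/2)u^3 + (5/2)u^2 + 5u
  24·L_3(u) = 4u^3 - 4u
Adding term by term: 2u^3 + 2u^2 - u + 2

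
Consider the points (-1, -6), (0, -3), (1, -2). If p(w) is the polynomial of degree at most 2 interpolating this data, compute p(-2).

Using Newton's divided-difference form:
p[-1,0] = (-3 - (-6)) / (0 - (-1)) = 3
p[0,1] = (-2 - (-3)) / (1 - 0) = 1
p[-1,0,1] = (1 - 3) / (1 - (-1)) = -1
p(-2) = -6 + 3·(-1) + (-1)·(-1)·(-2) = -11

-11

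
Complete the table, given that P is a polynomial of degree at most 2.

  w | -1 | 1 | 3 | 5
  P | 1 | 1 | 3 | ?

7

The 3 known values determine P uniquely (degree ≤ 2).
Evaluate each Lagrange basis at w = 5:
L_0(5) = (4)·(2)/[(-2)·(-4)] = 1
L_1(5) = (6)·(2)/[(2)·(-2)] = -3
L_2(5) = (6)·(4)/[(4)·(2)] = 3
Sum: 1·(1) + 1·(-3) + 3·(3) = 7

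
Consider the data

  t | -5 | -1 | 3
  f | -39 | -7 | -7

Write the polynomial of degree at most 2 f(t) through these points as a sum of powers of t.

Newton's divided differences:
f[-5,-1] = (-7 - (-39)) / (-1 - (-5)) = 8
f[-1,3] = (-7 - (-7)) / (3 - (-1)) = 0
f[-5,-1,3] = (0 - 8) / (3 - (-5)) = -1
f(t) = -39 + 8·(t + 5) + (-1)·(t + 5)(t + 1)
Expanding: f(t) = -t^2 + 2t - 4

f(t) = -t^2 + 2t - 4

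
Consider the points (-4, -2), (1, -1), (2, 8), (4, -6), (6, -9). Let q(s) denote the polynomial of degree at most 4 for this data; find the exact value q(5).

Evaluate each Lagrange basis at s = 5:
L_0(5) = (4)·(3)·(1)·(-1)/[(-5)·(-6)·(-8)·(-10)] = -1/200
L_1(5) = (9)·(3)·(1)·(-1)/[(5)·(-1)·(-3)·(-5)] = 9/25
L_2(5) = (9)·(4)·(1)·(-1)/[(6)·(1)·(-2)·(-4)] = -3/4
L_3(5) = (9)·(4)·(3)·(-1)/[(8)·(3)·(2)·(-2)] = 9/8
L_4(5) = (9)·(4)·(3)·(1)/[(10)·(5)·(4)·(2)] = 27/100
Sum: (-2)·(-1/200) + (-1)·(9/25) + 8·(-3/4) + (-6)·(9/8) + (-9)·(27/100) = -1553/100

-1553/100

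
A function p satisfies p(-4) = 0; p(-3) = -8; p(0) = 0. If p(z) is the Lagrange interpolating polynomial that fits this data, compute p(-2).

Evaluate each Lagrange basis at z = -2:
L_0(-2) = (1)·(-2)/[(-1)·(-4)] = -1/2
L_1(-2) = (2)·(-2)/[(1)·(-3)] = 4/3
L_2(-2) = (2)·(1)/[(4)·(3)] = 1/6
Sum: 0 + (-8)·(4/3) + 0 = -32/3

-32/3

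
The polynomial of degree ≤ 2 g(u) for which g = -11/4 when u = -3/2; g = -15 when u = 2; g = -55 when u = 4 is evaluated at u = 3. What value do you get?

-32

Using Newton's divided-difference form:
g[-3/2,2] = (-15 - (-11/4)) / (2 - (-3/2)) = -7/2
g[2,4] = (-55 - (-15)) / (4 - 2) = -20
g[-3/2,2,4] = (-20 - (-7/2)) / (4 - (-3/2)) = -3
g(3) = -11/4 + (-7/2)·(9/2) + (-3)·(9/2)·(1) = -32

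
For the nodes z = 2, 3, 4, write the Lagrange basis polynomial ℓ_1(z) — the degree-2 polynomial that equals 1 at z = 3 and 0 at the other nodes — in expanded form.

ℓ_1(z) = -z^2 + 6z - 8

ℓ_1(z) = (z - 2)(z - 4) / [(1)·(-1)]
       = (z^2 - 6z + 8) / (-1)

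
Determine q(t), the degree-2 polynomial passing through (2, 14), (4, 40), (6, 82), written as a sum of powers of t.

q(t) = 2t^2 + t + 4

Build the Lagrange basis polynomials:
L_0(t) = (t - 4)(t - 6) / [8] = (1/8)t^2 - (5/4)t + 3
L_1(t) = (t - 2)(t - 6) / [-4] = -(1/4)t^2 + 2t - 3
L_2(t) = (t - 2)(t - 4) / [8] = (1/8)t^2 - (3/4)t + 1
q(t) = 14·L_0 + 40·L_1 + 82·L_2
  14·L_0(t) = (7/4)t^2 - (35/2)t + 42
  40·L_1(t) = -10t^2 + 80t - 120
  82·L_2(t) = (41/4)t^2 - (123/2)t + 82
Adding term by term: 2t^2 + t + 4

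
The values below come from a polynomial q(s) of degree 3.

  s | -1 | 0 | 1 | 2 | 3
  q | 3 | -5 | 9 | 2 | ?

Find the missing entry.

-69

The 4 known values determine q uniquely (degree ≤ 3).
L_0(3) = (3)·(2)·(1)/[(-1)·(-2)·(-3)] = -1
L_1(3) = (4)·(2)·(1)/[(1)·(-1)·(-2)] = 4
L_2(3) = (4)·(3)·(1)/[(2)·(1)·(-1)] = -6
L_3(3) = (4)·(3)·(2)/[(3)·(2)·(1)] = 4
Sum: 3·(-1) + (-5)·(4) + 9·(-6) + 2·(4) = -69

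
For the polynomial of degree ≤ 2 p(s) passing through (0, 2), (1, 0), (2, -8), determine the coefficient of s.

L_0(s) = (s - 1)(s - 2) / [2] = (1/2)s^2 - (3/2)s + 1
L_1(s) = s(s - 2) / [-1] = -s^2 + 2s
L_2(s) = s(s - 1) / [2] = (1/2)s^2 - (1/2)s
p(s) = 2·L_0 + 0·L_1 + (-8)·L_2
Only the coefficient of s is needed; take it from each L_i and combine:
2·(-3/2) + 0·(2) + (-8)·(-1/2) = 1

1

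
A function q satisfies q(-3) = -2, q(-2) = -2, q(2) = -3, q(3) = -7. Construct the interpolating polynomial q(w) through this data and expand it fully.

q(w) = -(7/60)w^3 - (2/5)w^2 + (13/60)w - 9/10

Newton's divided differences:
q[-3,-2] = (-2 - (-2)) / (-2 - (-3)) = 0
q[-2,2] = (-3 - (-2)) / (2 - (-2)) = -1/4
q[2,3] = (-7 - (-3)) / (3 - 2) = -4
q[-3,-2,2] = (-1/4 - 0) / (2 - (-3)) = -1/20
q[-2,2,3] = (-4 - (-1/4)) / (3 - (-2)) = -3/4
q[-3,-2,2,3] = (-3/4 - (-1/20)) / (3 - (-3)) = -7/60
q(w) = -2 + (-1/20)·(w + 3)(w + 2) + (-7/60)·(w + 3)(w + 2)(w - 2)
Expanding: q(w) = -(7/60)w^3 - (2/5)w^2 + (13/60)w - 9/10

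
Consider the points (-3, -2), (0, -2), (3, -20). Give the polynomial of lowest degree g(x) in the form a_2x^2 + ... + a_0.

Newton's divided differences:
g[-3,0] = (-2 - (-2)) / (0 - (-3)) = 0
g[0,3] = (-20 - (-2)) / (3 - 0) = -6
g[-3,0,3] = (-6 - 0) / (3 - (-3)) = -1
g(x) = -2 + (-1)·(x + 3)x
Expanding: g(x) = -x^2 - 3x - 2

g(x) = -x^2 - 3x - 2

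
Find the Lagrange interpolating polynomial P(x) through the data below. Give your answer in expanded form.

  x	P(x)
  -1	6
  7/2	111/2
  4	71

Build the Lagrange basis polynomials:
L_0(x) = (x - 7/2)(x - 4) / [45/2] = (2/45)x^2 - (1/3)x + 28/45
L_1(x) = (x + 1)(x - 4) / [-9/4] = -(4/9)x^2 + (4/3)x + 16/9
L_2(x) = (x + 1)(x - 7/2) / [5/2] = (2/5)x^2 - x - 7/5
P(x) = 6·L_0 + (111/2)·L_1 + 71·L_2
  6·L_0(x) = (4/15)x^2 - 2x + 56/15
  (111/2)·L_1(x) = -(74/3)x^2 + 74x + 296/3
  71·L_2(x) = (142/5)x^2 - 71x - 497/5
Adding term by term: 4x^2 + x + 3

P(x) = 4x^2 + x + 3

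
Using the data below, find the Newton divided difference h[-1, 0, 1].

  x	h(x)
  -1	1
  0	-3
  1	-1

3

h[-1,0] = (-3 - 1) / (0 - (-1)) = -4
h[0,1] = (-1 - (-3)) / (1 - 0) = 2
h[-1,0,1] = (2 - (-4)) / (1 - (-1)) = 3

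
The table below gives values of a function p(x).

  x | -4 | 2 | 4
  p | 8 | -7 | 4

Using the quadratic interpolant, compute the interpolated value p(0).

Evaluate each Lagrange basis at x = 0:
L_0(0) = (-2)·(-4)/[(-6)·(-8)] = 1/6
L_1(0) = (4)·(-4)/[(6)·(-2)] = 4/3
L_2(0) = (4)·(-2)/[(8)·(2)] = -1/2
Sum: 8·(1/6) + (-7)·(4/3) + 4·(-1/2) = -10

-10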